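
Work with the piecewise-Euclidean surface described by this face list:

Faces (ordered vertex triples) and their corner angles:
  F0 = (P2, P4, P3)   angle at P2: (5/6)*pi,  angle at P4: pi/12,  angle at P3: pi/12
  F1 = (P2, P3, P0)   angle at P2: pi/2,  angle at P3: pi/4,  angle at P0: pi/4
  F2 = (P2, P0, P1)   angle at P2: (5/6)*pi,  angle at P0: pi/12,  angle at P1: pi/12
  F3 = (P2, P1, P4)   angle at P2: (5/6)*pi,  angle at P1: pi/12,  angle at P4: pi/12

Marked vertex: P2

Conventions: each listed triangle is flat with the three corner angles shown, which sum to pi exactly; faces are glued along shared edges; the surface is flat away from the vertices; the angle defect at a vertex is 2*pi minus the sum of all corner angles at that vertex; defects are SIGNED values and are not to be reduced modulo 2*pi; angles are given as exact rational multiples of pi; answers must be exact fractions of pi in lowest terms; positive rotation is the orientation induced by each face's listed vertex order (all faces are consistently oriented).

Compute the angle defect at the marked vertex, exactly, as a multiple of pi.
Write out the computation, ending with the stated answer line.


Sum of corner angles at P2: 3*pi
defect = 2*pi - 3*pi

Answer: defect(P2) = -pi


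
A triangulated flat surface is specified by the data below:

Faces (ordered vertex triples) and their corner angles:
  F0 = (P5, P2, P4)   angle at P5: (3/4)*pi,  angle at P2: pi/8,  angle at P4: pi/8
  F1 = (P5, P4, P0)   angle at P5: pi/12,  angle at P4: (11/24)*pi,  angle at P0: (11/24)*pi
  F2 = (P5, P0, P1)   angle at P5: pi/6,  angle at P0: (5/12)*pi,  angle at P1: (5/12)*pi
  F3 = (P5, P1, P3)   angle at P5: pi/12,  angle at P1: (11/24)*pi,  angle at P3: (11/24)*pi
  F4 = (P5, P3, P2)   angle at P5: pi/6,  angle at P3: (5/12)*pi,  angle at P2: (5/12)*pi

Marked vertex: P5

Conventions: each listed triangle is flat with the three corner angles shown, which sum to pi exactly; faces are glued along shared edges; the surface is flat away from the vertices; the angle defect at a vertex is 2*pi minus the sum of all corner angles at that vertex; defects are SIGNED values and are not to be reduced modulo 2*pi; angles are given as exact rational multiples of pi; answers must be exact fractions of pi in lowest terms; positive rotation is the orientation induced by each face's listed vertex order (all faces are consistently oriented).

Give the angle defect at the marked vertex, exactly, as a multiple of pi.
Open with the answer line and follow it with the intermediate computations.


Answer: defect(P5) = (3/4)*pi

Sum of corner angles at P5: (5/4)*pi
defect = 2*pi - (5/4)*pi


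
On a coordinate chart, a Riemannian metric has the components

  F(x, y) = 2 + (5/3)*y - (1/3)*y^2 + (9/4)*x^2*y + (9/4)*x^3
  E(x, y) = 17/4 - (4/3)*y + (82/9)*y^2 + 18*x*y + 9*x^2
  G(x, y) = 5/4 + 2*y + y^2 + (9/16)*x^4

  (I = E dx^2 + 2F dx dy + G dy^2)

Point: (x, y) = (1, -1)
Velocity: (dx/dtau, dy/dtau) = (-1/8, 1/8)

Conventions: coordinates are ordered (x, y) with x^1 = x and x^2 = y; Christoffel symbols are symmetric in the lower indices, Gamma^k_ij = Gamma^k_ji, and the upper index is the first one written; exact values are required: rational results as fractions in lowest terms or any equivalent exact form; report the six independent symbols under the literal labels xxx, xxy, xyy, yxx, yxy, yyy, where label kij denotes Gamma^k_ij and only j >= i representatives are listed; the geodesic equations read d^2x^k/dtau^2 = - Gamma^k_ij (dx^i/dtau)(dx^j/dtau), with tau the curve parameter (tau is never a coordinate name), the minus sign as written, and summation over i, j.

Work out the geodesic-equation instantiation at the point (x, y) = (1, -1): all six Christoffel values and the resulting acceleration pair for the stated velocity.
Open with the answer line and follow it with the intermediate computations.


Answer: Gamma_xxx = 0, Gamma_xxy = -28/205, Gamma_xyy = 249/410, Gamma_yxx = 436/117, Gamma_yxy = 18/13, Gamma_yyy = 0; accelerations (d^2x/dtau^2, d^2y/dtau^2) = (-361/26240, -7/468)

E = 205/36, F = 0, G = 13/16 at the point
E_x = 0, E_y = -14/9, F_x = 9/4, F_y = 55/12, G_x = 9/4, G_y = 0
EG - F^2 = 2665/576;  g^inv = (576/2665) * [[13/16, 0], [0, 205/36]]
first-kind symbols [ij,l] = (1/2)(d_i g_jl + d_j g_il - d_l g_ij): [xx,x] = E_x/2 = 0, [xx,y] = F_x - E_y/2 = 109/36, [xy,x] = E_y/2 = -7/9, [xy,y] = G_x/2 = 9/8, [yy,x] = F_y - G_x/2 = 83/24, [yy,y] = G_y/2 = 0
Gamma^x_ij = (G*[ij,x] - F*[ij,y])/(EG - F^2), Gamma^y_ij = (E*[ij,y] - F*[ij,x])/(EG - F^2)
Gamma_xxx = 0, Gamma_xxy = -28/205, Gamma_xyy = 249/410, Gamma_yxx = 436/117, Gamma_yxy = 18/13, Gamma_yyy = 0
d^2x/dtau^2 = -(Gamma_xxx*(-1/8)^2 + 2*Gamma_xxy*(-1/8)*(1/8) + Gamma_xyy*(1/8)^2) = -361/26240
d^2y/dtau^2 = -(Gamma_yxx*(-1/8)^2 + 2*Gamma_yxy*(-1/8)*(1/8) + Gamma_yyy*(1/8)^2) = -7/468


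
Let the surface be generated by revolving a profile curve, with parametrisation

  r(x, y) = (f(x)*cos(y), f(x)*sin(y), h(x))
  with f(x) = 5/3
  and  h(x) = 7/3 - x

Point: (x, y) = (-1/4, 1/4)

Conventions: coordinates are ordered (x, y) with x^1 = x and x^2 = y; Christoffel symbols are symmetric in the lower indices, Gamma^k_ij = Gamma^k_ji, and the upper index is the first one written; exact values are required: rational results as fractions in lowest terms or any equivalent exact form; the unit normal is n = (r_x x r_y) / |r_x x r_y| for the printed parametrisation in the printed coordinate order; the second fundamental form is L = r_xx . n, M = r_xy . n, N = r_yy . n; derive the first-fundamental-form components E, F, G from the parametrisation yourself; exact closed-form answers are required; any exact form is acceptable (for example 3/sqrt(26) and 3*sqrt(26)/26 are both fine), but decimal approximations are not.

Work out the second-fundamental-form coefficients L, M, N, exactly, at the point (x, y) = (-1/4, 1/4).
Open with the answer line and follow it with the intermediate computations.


Answer: L = 0, M = 0, N = -5/3

f = 5/3, f' = 0, f'' = 0, h' = -1, h'' = 0
E = 1, F = 0, G = 25/9; answer radicand W^2 = 1
unnormalised second-form numerators: l = 0, m = 0, n = -5/3; L = l/sqrt(1), and similarly M = m/sqrt(W^2), N = n/sqrt(W^2)


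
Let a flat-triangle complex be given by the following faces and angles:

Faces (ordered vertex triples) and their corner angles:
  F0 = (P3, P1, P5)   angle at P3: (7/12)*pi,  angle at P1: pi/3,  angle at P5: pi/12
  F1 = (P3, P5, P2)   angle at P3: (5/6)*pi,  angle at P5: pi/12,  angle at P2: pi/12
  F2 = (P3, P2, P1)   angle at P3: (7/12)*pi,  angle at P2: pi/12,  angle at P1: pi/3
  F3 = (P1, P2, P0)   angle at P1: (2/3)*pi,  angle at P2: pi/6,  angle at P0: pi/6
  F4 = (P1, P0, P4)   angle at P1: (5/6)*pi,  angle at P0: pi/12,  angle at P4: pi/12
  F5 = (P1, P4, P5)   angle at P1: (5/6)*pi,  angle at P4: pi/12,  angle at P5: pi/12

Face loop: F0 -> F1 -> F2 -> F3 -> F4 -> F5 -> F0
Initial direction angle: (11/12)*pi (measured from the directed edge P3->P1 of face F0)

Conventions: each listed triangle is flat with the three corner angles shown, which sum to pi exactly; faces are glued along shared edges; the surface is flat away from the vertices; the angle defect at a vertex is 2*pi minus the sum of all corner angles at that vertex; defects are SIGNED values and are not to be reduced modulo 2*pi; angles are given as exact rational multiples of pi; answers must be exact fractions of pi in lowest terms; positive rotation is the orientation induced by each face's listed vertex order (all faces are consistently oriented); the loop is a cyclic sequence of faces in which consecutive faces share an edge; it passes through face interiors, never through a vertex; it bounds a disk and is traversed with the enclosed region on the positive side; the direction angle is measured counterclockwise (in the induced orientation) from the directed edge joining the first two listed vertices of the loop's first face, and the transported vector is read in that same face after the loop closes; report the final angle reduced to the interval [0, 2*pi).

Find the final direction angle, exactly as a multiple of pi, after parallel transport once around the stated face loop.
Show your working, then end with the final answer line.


enclosed vertex P1: corner angles sum to 3*pi, defect = 2*pi - 3*pi = -pi
enclosed vertex P3: corner angles sum to 2*pi, defect = 2*pi - 2*pi = 0
the rotation equals the total enclosed defect, so the final angle is initial + defects (mod 2*pi)
final angle = (11/12)*pi - pi = (23/12)*pi (mod 2*pi)

Answer: final direction angle = (23/12)*pi


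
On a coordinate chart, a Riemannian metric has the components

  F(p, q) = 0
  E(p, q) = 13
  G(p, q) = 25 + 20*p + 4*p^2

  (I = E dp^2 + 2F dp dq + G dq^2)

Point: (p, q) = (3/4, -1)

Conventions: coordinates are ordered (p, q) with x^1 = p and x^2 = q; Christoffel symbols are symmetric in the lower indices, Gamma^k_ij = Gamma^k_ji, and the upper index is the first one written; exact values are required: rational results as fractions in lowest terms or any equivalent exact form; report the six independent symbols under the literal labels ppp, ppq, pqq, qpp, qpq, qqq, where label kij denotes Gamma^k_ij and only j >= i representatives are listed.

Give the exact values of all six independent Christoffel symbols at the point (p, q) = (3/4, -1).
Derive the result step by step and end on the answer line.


E = 13, F = 0, G = 169/4 at the point
E_p = 0, E_q = 0, F_p = 0, F_q = 0, G_p = 26, G_q = 0
EG - F^2 = 2197/4;  g^inv = (4/2197) * [[169/4, 0], [0, 13]]
first-kind symbols [ij,l] = (1/2)(d_i g_jl + d_j g_il - d_l g_ij): [pp,p] = E_p/2 = 0, [pp,q] = F_p - E_q/2 = 0, [pq,p] = E_q/2 = 0, [pq,q] = G_p/2 = 13, [qq,p] = F_q - G_p/2 = -13, [qq,q] = G_q/2 = 0
Gamma^p_ij = (G*[ij,p] - F*[ij,q])/(EG - F^2), Gamma^q_ij = (E*[ij,q] - F*[ij,p])/(EG - F^2)

Answer: Gamma_ppp = 0, Gamma_ppq = 0, Gamma_pqq = -1, Gamma_qpp = 0, Gamma_qpq = 4/13, Gamma_qqq = 0


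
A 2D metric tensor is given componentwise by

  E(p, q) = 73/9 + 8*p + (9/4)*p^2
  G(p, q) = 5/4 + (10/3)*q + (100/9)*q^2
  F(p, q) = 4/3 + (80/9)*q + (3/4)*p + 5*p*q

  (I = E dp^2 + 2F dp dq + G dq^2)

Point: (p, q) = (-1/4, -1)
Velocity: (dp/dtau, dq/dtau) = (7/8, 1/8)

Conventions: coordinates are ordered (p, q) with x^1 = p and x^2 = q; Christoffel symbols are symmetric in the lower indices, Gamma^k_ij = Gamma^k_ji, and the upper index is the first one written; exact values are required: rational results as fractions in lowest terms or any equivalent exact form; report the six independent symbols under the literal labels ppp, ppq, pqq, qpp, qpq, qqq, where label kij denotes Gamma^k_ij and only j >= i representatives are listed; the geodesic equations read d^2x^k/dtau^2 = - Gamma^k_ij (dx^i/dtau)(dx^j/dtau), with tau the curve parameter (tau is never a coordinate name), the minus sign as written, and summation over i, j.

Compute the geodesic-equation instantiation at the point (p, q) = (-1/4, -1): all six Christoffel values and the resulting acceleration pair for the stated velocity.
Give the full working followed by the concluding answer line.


E = 3601/576, F = -935/144, G = 325/36 at the point
E_p = 55/8, E_q = 0, F_p = -17/4, F_q = 275/36, G_p = 0, G_q = -170/9
EG - F^2 = 8225/576;  g^inv = (576/8225) * [[325/36, 935/144], [935/144, 3601/576]]
first-kind symbols [ij,l] = (1/2)(d_i g_jl + d_j g_il - d_l g_ij): [pp,p] = E_p/2 = 55/16, [pp,q] = F_p - E_q/2 = -17/4, [pq,p] = E_q/2 = 0, [pq,q] = G_p/2 = 0, [qq,p] = F_q - G_p/2 = 275/36, [qq,q] = G_q/2 = -85/9
Gamma^p_ij = (G*[ij,p] - F*[ij,q])/(EG - F^2), Gamma^q_ij = (E*[ij,q] - F*[ij,p])/(EG - F^2)
Gamma_ppp = 396/1645, Gamma_ppq = 0, Gamma_pqq = 176/329, Gamma_qpp = -2448/8225, Gamma_qpq = 0, Gamma_qqq = -1088/1645
d^2p/dtau^2 = -(Gamma_ppp*(7/8)^2 + 2*Gamma_ppq*(7/8)*(1/8) + Gamma_pqq*(1/8)^2) = -5071/26320
d^2q/dtau^2 = -(Gamma_qpp*(7/8)^2 + 2*Gamma_qpq*(7/8)*(1/8) + Gamma_qqq*(1/8)^2) = 7837/32900

Answer: Gamma_ppp = 396/1645, Gamma_ppq = 0, Gamma_pqq = 176/329, Gamma_qpp = -2448/8225, Gamma_qpq = 0, Gamma_qqq = -1088/1645; accelerations (d^2p/dtau^2, d^2q/dtau^2) = (-5071/26320, 7837/32900)


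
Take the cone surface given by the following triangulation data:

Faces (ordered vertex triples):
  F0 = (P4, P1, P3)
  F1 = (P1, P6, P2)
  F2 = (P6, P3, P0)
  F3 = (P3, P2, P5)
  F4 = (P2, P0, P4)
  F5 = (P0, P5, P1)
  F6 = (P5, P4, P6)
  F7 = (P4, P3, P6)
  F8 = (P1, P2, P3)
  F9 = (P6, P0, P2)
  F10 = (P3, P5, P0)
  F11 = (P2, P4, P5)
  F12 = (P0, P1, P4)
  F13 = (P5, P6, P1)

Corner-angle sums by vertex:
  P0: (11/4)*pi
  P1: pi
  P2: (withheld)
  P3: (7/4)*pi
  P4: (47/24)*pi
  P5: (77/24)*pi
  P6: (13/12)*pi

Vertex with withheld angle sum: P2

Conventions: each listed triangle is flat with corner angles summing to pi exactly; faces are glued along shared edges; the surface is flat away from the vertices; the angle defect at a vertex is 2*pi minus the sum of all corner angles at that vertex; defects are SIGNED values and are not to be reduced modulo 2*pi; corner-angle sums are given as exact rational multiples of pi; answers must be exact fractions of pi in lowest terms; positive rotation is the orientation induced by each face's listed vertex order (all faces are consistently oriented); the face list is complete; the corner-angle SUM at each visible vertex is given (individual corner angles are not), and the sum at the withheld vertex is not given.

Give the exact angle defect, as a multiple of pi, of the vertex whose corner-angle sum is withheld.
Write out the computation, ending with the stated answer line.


V = 7, E = 21, F = 14; chi = V - E + F = 0
Gauss-Bonnet: total defect = 2*pi*chi = 0; visible defects sum to pi/4

Answer: defect(P2) = -pi/4


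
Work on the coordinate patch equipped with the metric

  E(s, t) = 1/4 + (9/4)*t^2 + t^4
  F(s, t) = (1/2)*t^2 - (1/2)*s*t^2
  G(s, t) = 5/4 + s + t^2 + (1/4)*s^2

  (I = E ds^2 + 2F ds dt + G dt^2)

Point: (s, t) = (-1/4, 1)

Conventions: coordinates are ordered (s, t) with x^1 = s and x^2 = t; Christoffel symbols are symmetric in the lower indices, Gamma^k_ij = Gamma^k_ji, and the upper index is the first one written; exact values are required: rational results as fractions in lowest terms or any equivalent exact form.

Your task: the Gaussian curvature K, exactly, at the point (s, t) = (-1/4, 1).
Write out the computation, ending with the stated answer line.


E = 7/2, F = 5/8, G = 129/64, EG - F^2 = 853/128 at the point
E_s = 0, E_t = 17/2, F_s = -1/2, F_t = 5/4, G_s = 7/8, G_t = 2
E_tt = 33/2, F_st = -1, G_ss = 1/2
Apply the Brioschi formula K = (det M1 - det M2)/(EG - F^2)^2 over the derivative matrices of E, F, G.
M1 = [[-E_tt/2 + F_st - G_ss/2, E_s/2, F_s - E_t/2], [F_t - G_s/2, E, F], [G_t/2, F, G]] = [[-19/2, 0, -19/4], [13/16, 7/2, 5/8], [1, 5/8, 129/64]]; det M1 = -25137/512
M2 = [[0, E_t/2, G_s/2], [E_t/2, E, F], [G_s/2, F, G]] = [[0, 17/4, 7/16], [17/4, 7/2, 5/8], [7/16, 5/8, 129/64]]; det M2 = -35587/1024
det M1 - det M2 = -14687/1024; K = -14687/1024 / (853/128)^2 = -234992/727609

Answer: K = -234992/727609


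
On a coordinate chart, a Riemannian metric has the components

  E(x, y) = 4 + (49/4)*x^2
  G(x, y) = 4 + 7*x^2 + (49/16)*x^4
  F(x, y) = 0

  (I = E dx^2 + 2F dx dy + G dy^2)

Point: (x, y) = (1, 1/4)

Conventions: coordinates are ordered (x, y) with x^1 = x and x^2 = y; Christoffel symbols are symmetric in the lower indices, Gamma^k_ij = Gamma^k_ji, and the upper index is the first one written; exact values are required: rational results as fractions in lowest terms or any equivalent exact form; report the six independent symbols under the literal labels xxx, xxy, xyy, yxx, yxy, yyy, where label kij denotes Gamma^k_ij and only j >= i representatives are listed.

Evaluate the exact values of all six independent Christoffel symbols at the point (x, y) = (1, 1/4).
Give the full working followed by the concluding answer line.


E = 65/4, F = 0, G = 225/16 at the point
E_x = 49/2, E_y = 0, F_x = 0, F_y = 0, G_x = 105/4, G_y = 0
EG - F^2 = 14625/64;  g^inv = (64/14625) * [[225/16, 0], [0, 65/4]]
first-kind symbols [ij,l] = (1/2)(d_i g_jl + d_j g_il - d_l g_ij): [xx,x] = E_x/2 = 49/4, [xx,y] = F_x - E_y/2 = 0, [xy,x] = E_y/2 = 0, [xy,y] = G_x/2 = 105/8, [yy,x] = F_y - G_x/2 = -105/8, [yy,y] = G_y/2 = 0
Gamma^x_ij = (G*[ij,x] - F*[ij,y])/(EG - F^2), Gamma^y_ij = (E*[ij,y] - F*[ij,x])/(EG - F^2)

Answer: Gamma_xxx = 49/65, Gamma_xxy = 0, Gamma_xyy = -21/26, Gamma_yxx = 0, Gamma_yxy = 14/15, Gamma_yyy = 0


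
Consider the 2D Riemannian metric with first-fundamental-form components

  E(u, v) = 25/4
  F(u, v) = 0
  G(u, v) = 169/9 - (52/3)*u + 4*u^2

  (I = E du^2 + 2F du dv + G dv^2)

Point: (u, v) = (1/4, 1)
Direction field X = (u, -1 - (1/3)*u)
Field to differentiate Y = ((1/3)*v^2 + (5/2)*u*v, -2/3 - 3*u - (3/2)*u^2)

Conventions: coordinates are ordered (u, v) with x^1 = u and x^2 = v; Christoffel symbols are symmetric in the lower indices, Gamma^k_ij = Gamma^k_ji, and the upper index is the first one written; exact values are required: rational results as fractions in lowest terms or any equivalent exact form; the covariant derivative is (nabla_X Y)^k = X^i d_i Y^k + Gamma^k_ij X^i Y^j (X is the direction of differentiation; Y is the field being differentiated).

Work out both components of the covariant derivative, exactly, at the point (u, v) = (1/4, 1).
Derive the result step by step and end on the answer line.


E = 25/4, F = 0, G = 529/36 at the point
E_u = 0, E_v = 0, F_u = 0, F_v = 0, G_u = -46/3, G_v = 0
EG - F^2 = 13225/144;  g^inv = (144/13225) * [[529/36, 0], [0, 25/4]]
first-kind symbols [ij,l] = (1/2)(d_i g_jl + d_j g_il - d_l g_ij): [uu,u] = E_u/2 = 0, [uu,v] = F_u - E_v/2 = 0, [uv,u] = E_v/2 = 0, [uv,v] = G_u/2 = -23/3, [vv,u] = F_v - G_u/2 = 23/3, [vv,v] = G_v/2 = 0
Gamma^u_ij = (G*[ij,u] - F*[ij,v])/(EG - F^2), Gamma^v_ij = (E*[ij,v] - F*[ij,u])/(EG - F^2)
Gamma_uuu = 0, Gamma_uuv = 0, Gamma_uvv = 92/75, Gamma_vuu = 0, Gamma_vuv = -12/23, Gamma_vvv = 0
X = (1/4, -13/12), Y = (23/24, -145/96) at the point

Answer: (nabla_X Y)^u = 2663/2160, (nabla_X Y)^v = -439/2208


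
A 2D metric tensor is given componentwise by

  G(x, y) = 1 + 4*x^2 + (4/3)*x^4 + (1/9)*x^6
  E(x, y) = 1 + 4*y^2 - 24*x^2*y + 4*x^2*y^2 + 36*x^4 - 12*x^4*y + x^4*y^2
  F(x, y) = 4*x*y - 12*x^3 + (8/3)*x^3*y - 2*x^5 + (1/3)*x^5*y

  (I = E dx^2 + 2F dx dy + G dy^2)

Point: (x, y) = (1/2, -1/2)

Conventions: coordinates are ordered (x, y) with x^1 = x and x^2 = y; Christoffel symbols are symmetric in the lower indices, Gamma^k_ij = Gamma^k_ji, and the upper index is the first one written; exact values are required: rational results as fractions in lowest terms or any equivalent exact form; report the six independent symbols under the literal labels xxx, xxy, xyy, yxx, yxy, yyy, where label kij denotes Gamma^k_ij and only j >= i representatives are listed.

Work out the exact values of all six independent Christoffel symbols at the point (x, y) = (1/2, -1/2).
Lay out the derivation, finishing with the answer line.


E = 505/64, F = -175/64, G = 1201/576 at the point
E_x = 273/8, E_y = -189/16, F_x = -1217/96, F_y = 75/32, G_x = 75/16, G_y = 0
EG - F^2 = 2585/288;  g^inv = (288/2585) * [[1201/576, 175/64], [175/64, 505/64]]
first-kind symbols [ij,l] = (1/2)(d_i g_jl + d_j g_il - d_l g_ij): [xx,x] = E_x/2 = 273/16, [xx,y] = F_x - E_y/2 = -325/48, [xy,x] = E_y/2 = -189/32, [xy,y] = G_x/2 = 75/32, [yy,x] = F_y - G_x/2 = 0, [yy,y] = G_y/2 = 0
Gamma^x_ij = (G*[ij,x] - F*[ij,y])/(EG - F^2), Gamma^y_ij = (E*[ij,y] - F*[ij,x])/(EG - F^2)

Answer: Gamma_xxx = 4914/2585, Gamma_xxy = -1701/2585, Gamma_xyy = 0, Gamma_yxx = -390/517, Gamma_yxy = 135/517, Gamma_yyy = 0


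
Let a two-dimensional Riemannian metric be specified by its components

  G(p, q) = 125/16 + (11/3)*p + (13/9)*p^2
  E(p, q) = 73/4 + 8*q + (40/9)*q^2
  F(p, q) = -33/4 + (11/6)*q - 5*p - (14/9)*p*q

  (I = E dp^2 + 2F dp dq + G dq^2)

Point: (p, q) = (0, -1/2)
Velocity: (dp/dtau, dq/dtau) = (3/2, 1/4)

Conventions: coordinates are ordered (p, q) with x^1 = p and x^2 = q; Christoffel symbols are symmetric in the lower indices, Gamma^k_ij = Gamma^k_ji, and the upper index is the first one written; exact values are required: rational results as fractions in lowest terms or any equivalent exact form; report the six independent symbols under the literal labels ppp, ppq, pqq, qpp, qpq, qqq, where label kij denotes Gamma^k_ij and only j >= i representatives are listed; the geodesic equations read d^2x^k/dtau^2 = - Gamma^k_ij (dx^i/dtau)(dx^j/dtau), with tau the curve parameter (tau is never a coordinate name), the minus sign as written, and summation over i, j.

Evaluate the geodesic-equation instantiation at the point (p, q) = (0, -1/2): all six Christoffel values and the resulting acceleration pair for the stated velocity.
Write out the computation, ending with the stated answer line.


E = 553/36, F = -55/6, G = 125/16 at the point
E_p = 0, E_q = 32/9, F_p = -38/9, F_q = 11/6, G_p = 11/3, G_q = 0
EG - F^2 = 20725/576;  g^inv = (576/20725) * [[125/16, 55/6], [55/6, 553/36]]
first-kind symbols [ij,l] = (1/2)(d_i g_jl + d_j g_il - d_l g_ij): [pp,p] = E_p/2 = 0, [pp,q] = F_p - E_q/2 = -6, [pq,p] = E_q/2 = 16/9, [pq,q] = G_p/2 = 11/6, [qq,p] = F_q - G_p/2 = 0, [qq,q] = G_q/2 = 0
Gamma^p_ij = (G*[ij,p] - F*[ij,q])/(EG - F^2), Gamma^q_ij = (E*[ij,q] - F*[ij,p])/(EG - F^2)
Gamma_ppp = -6336/4145, Gamma_ppq = 3536/4145, Gamma_pqq = 0, Gamma_qpp = -53088/20725, Gamma_qpq = 25608/20725, Gamma_qqq = 0
d^2p/dtau^2 = -(Gamma_ppp*(3/2)^2 + 2*Gamma_ppq*(3/2)*(1/4) + Gamma_pqq*(1/4)^2) = 11604/4145
d^2q/dtau^2 = -(Gamma_qpp*(3/2)^2 + 2*Gamma_qpq*(3/2)*(1/4) + Gamma_qqq*(1/4)^2) = 100242/20725

Answer: Gamma_ppp = -6336/4145, Gamma_ppq = 3536/4145, Gamma_pqq = 0, Gamma_qpp = -53088/20725, Gamma_qpq = 25608/20725, Gamma_qqq = 0; accelerations (d^2p/dtau^2, d^2q/dtau^2) = (11604/4145, 100242/20725)


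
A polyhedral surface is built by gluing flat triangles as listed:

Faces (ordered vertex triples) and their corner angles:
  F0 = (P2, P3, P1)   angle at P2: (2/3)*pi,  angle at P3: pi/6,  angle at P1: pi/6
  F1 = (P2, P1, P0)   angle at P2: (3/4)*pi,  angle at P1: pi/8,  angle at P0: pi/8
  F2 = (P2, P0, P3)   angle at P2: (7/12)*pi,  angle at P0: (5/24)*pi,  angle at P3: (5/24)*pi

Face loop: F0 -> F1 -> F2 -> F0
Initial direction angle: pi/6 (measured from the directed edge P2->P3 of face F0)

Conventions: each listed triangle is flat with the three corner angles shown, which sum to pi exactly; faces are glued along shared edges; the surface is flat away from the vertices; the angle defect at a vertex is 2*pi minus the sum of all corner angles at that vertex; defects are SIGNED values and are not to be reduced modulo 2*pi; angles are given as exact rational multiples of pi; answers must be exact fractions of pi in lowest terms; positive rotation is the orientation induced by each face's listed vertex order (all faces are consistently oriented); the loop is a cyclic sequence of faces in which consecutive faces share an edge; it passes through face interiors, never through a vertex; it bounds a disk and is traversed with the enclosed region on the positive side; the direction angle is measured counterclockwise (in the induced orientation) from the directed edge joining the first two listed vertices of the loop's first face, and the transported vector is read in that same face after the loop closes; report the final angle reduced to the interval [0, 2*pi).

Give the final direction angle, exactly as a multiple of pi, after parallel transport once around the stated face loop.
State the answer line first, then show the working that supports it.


Answer: final direction angle = pi/6

enclosed vertex P2: corner angles sum to 2*pi, defect = 2*pi - 2*pi = 0
the final direction is the initial angle plus the enclosed defects, taken mod 2*pi in the induced orientation
final angle = pi/6 + 0 = pi/6 (mod 2*pi)


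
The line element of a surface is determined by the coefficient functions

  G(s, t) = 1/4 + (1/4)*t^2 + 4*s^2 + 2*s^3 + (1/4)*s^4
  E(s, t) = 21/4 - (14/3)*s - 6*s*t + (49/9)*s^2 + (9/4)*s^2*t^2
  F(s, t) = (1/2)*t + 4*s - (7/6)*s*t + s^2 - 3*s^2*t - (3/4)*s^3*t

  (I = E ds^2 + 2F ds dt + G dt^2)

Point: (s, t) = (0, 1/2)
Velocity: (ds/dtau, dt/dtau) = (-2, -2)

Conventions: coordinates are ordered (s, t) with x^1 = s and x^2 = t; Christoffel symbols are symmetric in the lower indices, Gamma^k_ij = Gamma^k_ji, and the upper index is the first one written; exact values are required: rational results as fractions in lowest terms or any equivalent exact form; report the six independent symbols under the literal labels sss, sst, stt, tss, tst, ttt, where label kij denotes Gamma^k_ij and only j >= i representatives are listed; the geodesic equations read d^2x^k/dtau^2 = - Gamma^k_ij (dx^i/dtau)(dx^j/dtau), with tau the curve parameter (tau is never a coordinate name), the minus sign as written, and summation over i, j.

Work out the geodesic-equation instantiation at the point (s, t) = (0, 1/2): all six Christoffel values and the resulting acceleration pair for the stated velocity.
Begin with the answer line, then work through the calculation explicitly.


Answer: Gamma_sss = -394/303, Gamma_sst = 0, Gamma_stt = 8/101, Gamma_tss = 3628/303, Gamma_tst = 0, Gamma_ttt = 34/101; accelerations (d^2s/dtau^2, d^2t/dtau^2) = (1480/303, -14920/303)

E = 21/4, F = 1/4, G = 5/16 at the point
E_s = -23/3, E_t = 0, F_s = 41/12, F_t = 1/2, G_s = 0, G_t = 1/4
EG - F^2 = 101/64;  g^inv = (64/101) * [[5/16, -1/4], [-1/4, 21/4]]
first-kind symbols [ij,l] = (1/2)(d_i g_jl + d_j g_il - d_l g_ij): [ss,s] = E_s/2 = -23/6, [ss,t] = F_s - E_t/2 = 41/12, [st,s] = E_t/2 = 0, [st,t] = G_s/2 = 0, [tt,s] = F_t - G_s/2 = 1/2, [tt,t] = G_t/2 = 1/8
Gamma^s_ij = (G*[ij,s] - F*[ij,t])/(EG - F^2), Gamma^t_ij = (E*[ij,t] - F*[ij,s])/(EG - F^2)
Gamma_sss = -394/303, Gamma_sst = 0, Gamma_stt = 8/101, Gamma_tss = 3628/303, Gamma_tst = 0, Gamma_ttt = 34/101
d^2s/dtau^2 = -(Gamma_sss*(-2)^2 + 2*Gamma_sst*(-2)*(-2) + Gamma_stt*(-2)^2) = 1480/303
d^2t/dtau^2 = -(Gamma_tss*(-2)^2 + 2*Gamma_tst*(-2)*(-2) + Gamma_ttt*(-2)^2) = -14920/303


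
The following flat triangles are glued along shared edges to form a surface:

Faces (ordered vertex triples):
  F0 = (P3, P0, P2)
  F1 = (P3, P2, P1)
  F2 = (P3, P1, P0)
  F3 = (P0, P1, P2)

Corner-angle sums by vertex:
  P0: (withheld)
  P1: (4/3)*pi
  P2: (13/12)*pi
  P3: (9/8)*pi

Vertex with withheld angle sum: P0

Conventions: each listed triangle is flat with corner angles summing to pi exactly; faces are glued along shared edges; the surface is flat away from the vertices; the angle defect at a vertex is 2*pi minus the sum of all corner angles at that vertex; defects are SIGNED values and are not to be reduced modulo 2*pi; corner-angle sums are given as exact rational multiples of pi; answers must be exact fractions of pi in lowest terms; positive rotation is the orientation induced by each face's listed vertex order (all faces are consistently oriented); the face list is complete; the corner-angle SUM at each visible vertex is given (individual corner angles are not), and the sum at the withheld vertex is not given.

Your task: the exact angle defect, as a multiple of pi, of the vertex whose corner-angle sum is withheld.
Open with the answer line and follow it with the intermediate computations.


Answer: defect(P0) = (37/24)*pi

V = 4, E = 6, F = 4; chi = V - E + F = 2
Gauss-Bonnet: total defect = 2*pi*chi = 4*pi; visible defects sum to (59/24)*pi


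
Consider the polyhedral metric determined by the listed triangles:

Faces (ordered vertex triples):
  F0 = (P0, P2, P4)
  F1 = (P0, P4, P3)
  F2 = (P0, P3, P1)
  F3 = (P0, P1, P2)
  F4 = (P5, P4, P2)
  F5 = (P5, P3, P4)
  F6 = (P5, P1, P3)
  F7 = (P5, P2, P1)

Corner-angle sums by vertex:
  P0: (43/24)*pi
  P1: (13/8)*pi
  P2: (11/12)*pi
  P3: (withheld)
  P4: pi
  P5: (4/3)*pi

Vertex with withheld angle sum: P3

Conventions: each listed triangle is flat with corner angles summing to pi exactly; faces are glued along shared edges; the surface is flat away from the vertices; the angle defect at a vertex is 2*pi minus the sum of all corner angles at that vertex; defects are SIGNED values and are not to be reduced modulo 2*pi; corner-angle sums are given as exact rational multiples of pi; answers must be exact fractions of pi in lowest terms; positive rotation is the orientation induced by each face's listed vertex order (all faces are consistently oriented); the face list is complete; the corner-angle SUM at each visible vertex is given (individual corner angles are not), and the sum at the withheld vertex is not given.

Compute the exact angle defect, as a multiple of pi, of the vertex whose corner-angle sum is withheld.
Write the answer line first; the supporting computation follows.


Answer: defect(P3) = (2/3)*pi

V = 6, E = 12, F = 8; chi = V - E + F = 2
Gauss-Bonnet: total defect = 2*pi*chi = 4*pi; visible defects sum to (10/3)*pi


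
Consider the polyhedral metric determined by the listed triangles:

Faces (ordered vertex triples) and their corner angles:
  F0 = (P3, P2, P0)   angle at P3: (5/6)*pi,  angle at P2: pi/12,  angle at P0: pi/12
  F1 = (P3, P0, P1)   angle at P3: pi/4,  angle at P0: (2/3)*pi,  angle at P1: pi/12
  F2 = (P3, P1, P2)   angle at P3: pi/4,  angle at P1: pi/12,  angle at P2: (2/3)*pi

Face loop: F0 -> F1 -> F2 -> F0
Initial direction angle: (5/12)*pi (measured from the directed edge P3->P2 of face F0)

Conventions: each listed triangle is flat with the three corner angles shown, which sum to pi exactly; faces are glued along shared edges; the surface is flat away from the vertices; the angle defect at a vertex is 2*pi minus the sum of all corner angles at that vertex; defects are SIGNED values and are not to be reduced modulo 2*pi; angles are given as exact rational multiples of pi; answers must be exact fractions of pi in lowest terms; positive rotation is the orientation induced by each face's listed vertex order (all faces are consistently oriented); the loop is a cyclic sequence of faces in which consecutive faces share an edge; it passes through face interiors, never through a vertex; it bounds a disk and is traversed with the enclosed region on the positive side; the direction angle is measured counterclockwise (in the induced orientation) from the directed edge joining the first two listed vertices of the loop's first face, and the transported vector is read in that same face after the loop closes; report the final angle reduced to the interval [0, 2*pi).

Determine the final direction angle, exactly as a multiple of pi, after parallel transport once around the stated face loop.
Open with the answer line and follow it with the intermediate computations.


Answer: final direction angle = (13/12)*pi

enclosed vertex P3: corner angles sum to (4/3)*pi, defect = 2*pi - (4/3)*pi = (2/3)*pi
the final direction is the initial angle plus the enclosed defects, taken mod 2*pi in the induced orientation
final angle = (5/12)*pi + (2/3)*pi = (13/12)*pi (mod 2*pi)


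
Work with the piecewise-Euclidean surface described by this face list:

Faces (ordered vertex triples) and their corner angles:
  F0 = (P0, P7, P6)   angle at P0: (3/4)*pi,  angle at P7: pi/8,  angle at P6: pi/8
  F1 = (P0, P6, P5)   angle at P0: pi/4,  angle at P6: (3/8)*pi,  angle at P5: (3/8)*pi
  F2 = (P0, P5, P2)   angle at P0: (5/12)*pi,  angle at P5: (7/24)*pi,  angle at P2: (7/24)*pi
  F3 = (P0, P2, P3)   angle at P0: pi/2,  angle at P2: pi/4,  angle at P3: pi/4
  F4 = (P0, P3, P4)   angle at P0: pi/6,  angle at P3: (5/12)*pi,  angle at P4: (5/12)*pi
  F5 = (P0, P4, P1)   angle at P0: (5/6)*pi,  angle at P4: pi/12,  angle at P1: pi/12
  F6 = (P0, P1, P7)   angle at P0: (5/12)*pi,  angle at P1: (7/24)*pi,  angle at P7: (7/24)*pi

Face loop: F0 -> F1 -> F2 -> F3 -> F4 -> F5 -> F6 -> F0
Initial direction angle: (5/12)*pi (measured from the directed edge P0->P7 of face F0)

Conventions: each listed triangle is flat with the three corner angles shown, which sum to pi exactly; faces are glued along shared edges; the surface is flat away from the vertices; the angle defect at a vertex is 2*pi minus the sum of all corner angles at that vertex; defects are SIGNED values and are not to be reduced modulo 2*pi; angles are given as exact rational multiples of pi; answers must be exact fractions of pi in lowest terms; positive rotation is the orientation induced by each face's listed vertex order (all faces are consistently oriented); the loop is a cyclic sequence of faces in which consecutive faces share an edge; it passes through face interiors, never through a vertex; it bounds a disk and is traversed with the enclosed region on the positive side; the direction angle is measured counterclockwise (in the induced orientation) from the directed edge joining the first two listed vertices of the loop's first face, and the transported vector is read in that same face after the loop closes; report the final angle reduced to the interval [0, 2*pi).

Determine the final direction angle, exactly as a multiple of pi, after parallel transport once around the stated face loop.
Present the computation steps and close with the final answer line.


enclosed vertex P0: corner angles sum to (10/3)*pi, defect = 2*pi - (10/3)*pi = (-4/3)*pi
by Gauss-Bonnet the loop rotates the vector by the enclosed defect sum (positive orientation, mod 2*pi)
final angle = (5/12)*pi - (4/3)*pi = (13/12)*pi (mod 2*pi)

Answer: final direction angle = (13/12)*pi


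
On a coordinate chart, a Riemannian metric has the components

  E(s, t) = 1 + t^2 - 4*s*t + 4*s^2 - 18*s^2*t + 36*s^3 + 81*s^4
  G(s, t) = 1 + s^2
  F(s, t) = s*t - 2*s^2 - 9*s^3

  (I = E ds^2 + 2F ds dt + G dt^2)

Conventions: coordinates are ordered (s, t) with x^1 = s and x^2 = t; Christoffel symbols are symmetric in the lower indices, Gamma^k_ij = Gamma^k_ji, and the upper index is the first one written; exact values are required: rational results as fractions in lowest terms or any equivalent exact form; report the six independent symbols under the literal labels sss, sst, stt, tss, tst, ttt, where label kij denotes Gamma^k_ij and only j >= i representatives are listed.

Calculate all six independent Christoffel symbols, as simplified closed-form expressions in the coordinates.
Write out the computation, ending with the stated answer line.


E = 1 + t^2 - 4*s*t + 4*s^2 - 18*s^2*t + 36*s^3 + 81*s^4; F = s*t - 2*s^2 - 9*s^3; G = 1 + s^2
Gamma^k_ij = (1/2) g^{kl} (d_i g_jl + d_j g_il - d_l g_ij), with g^inv = (1/(EG-F^2)) [[G, -F], [-F, E]]
first partials: E_s = -4*t + 8*s - 36*s*t + 108*s^2 + 324*s^3, E_t = 2*t - 4*s - 18*s^2, F_s = t - 4*s - 27*s^2, F_t = s, G_s = 2*s, G_t = 0
D = EG - F^2 = 1 + t^2 - 4*s*t + 5*s^2 - 18*s^2*t + 36*s^3 + 81*s^4
expanded: Gamma^s_ss = (G E_s - 2F F_s + F E_t)/(2D), Gamma^s_st = (G E_t - F G_s)/(2D), Gamma^s_tt = (2G F_t - G G_s - F G_t)/(2D), Gamma^t_ss = (2E F_s - E E_t - F E_s)/(2D), Gamma^t_st = (E G_s - F E_t)/(2D), Gamma^t_tt = (E G_t - 2F F_t + F G_s)/(2D); substitute and cancel common factors

Answer: Gamma_sss = (162*s^3 + 54*s^2 - 18*s*t + 4*s - 2*t)/(81*s^4 + 36*s^3 - 18*s^2*t + 5*s^2 - 4*s*t + t^2 + 1), Gamma_sst = (-9*s^2 - 2*s + t)/(81*s^4 + 36*s^3 - 18*s^2*t + 5*s^2 - 4*s*t + t^2 + 1), Gamma_stt = 0, Gamma_tss = (-18*s^2 - 2*s)/(81*s^4 + 36*s^3 - 18*s^2*t + 5*s^2 - 4*s*t + t^2 + 1), Gamma_tst = s/(81*s^4 + 36*s^3 - 18*s^2*t + 5*s^2 - 4*s*t + t^2 + 1), Gamma_ttt = 0


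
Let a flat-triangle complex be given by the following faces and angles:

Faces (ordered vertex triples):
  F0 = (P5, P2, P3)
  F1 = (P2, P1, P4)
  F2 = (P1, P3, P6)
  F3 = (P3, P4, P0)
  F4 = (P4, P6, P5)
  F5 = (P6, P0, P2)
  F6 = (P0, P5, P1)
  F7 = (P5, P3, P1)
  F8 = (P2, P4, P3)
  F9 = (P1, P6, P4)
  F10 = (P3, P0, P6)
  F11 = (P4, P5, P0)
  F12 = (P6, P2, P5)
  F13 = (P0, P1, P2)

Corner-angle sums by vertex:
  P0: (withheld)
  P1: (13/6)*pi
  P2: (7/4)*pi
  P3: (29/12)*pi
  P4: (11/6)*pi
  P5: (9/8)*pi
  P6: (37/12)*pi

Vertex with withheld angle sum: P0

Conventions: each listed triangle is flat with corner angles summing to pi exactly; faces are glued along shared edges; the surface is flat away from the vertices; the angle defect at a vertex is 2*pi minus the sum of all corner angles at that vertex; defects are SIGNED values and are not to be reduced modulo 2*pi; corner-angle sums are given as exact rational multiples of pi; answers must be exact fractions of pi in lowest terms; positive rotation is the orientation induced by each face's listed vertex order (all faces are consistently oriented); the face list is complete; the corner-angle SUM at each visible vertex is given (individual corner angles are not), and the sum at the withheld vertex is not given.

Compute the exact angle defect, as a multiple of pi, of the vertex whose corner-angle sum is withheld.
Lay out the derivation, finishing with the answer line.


V = 7, E = 21, F = 14; chi = V - E + F = 0
Gauss-Bonnet: total defect = 2*pi*chi = 0; visible defects sum to (-3/8)*pi

Answer: defect(P0) = (3/8)*pi


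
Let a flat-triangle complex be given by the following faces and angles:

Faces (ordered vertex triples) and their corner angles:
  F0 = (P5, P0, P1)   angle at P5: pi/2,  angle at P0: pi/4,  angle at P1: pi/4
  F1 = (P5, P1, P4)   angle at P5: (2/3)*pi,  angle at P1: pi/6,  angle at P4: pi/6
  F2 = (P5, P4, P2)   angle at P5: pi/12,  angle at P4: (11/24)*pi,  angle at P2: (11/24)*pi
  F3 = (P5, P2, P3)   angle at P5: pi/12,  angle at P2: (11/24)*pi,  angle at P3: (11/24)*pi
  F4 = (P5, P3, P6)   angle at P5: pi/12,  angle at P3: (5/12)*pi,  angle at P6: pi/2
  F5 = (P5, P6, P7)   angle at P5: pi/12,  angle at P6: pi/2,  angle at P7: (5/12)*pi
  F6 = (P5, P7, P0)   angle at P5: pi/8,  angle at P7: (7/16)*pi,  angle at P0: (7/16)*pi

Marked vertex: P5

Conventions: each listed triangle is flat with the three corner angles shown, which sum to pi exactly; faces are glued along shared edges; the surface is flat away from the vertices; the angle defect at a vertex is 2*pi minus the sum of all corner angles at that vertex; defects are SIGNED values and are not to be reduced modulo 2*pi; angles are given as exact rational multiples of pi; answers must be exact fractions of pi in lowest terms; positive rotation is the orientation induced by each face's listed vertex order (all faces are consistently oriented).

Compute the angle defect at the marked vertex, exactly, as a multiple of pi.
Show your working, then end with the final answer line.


Sum of corner angles at P5: (13/8)*pi
defect = 2*pi - (13/8)*pi

Answer: defect(P5) = (3/8)*pi


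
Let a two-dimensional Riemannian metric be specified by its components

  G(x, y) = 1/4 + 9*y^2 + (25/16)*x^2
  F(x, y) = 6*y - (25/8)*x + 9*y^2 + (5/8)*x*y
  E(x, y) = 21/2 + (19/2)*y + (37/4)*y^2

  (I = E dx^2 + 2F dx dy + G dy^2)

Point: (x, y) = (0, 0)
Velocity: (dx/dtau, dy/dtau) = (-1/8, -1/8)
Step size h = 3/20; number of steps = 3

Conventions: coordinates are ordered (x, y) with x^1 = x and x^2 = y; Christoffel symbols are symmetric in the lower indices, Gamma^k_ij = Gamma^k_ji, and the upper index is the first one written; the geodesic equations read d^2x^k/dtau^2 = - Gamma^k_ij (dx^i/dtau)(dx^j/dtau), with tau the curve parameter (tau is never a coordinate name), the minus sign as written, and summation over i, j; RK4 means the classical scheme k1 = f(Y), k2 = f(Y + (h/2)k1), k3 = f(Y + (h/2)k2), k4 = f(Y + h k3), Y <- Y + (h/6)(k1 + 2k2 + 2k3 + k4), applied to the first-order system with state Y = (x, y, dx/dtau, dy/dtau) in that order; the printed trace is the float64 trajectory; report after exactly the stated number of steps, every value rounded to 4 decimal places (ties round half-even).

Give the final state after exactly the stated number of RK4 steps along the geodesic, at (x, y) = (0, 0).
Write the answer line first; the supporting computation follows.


Answer: x = -0.0571, y = -0.0060, dx/dtau = -0.1272, dy/dtau = 0.0978

f(Y) = (dx/dtau, dy/dtau, -Gamma^x_ij Y'^i Y'^j, -Gamma^y_ij Y'^i Y'^j) with the Gammas evaluated at the stage position; h = 0.150000; intermediate values shown to 6 dp
step 0: x = 0.0000, y = 0.0000, dx/dtau = -0.1250, dy/dtau = -0.1250
step 1:
  k1: at (x, y) = (0.000000, 0.000000), (dx/dtau, dy/dtau) = (-0.125000, -0.125000); Gamma_xxx = 0.000000, Gamma_xxy = 0.452381, Gamma_xyy = 0.571429, Gamma_yxx = -31.500000, Gamma_yxy = 0.000000, Gamma_yyy = 0.000000; k1 = (-0.125000, -0.125000, -0.023065, 0.492188)
  k2: at (x, y) = (-0.009375, -0.009375), (dx/dtau, dy/dtau) = (-0.126730, -0.088086); Gamma_xxx = -0.077905, Gamma_xxy = 0.447857, Gamma_xyy = 0.560211, Gamma_yxx = -31.069326, Gamma_yxy = -0.011781, Gamma_yyy = -0.277966; k2 = (-0.126730, -0.088086, -0.013095, 0.501408)
  k3: at (x, y) = (-0.009505, -0.006606), (dx/dtau, dy/dtau) = (-0.125982, -0.087394); Gamma_xxx = -0.028416, Gamma_xxy = 0.449190, Gamma_xyy = 0.564107, Gamma_yxx = -31.206506, Gamma_yxy = -0.042237, Gamma_yyy = -0.215925; k3 = (-0.125982, -0.087394, -0.013749, 0.497873)
  k4: at (x, y) = (-0.018897, -0.013109), (dx/dtau, dy/dtau) = (-0.127062, -0.050319); Gamma_xxx = -0.053114, Gamma_xxy = 0.445908, Gamma_xyy = 0.556428, Gamma_yxx = -30.792311, Gamma_yxy = -0.085463, Gamma_yyy = -0.428484; k4 = (-0.127062, -0.050319, -0.006253, 0.499314)
  Y <- Y + (h/6)(k1 + 2k2 + 2k3 + k4): x = -0.0189, y = -0.0132, dx/dtau = -0.1271, dy/dtau = -0.0502
step 2:
  k1: at (x, y) = (-0.018937, -0.013157), (dx/dtau, dy/dtau) = (-0.127075, -0.050248); Gamma_xxx = -0.053556, Gamma_xxy = 0.445883, Gamma_xyy = 0.556364, Gamma_yxx = -30.789069, Gamma_yxy = -0.085441, Gamma_yyy = -0.429841; k1 = (-0.127075, -0.050248, -0.006234, 0.499361)
  k2: at (x, y) = (-0.028468, -0.016926), (dx/dtau, dy/dtau) = (-0.127543, -0.012796); Gamma_xxx = -0.028596, Gamma_xxy = 0.444011, Gamma_xyy = 0.552745, Gamma_yxx = -30.448925, Gamma_yxy = -0.158240, Gamma_yyy = -0.578945; k2 = (-0.127543, -0.012796, -0.001075, 0.495928)
  k3: at (x, y) = (-0.028503, -0.014117), (dx/dtau, dy/dtau) = (-0.127156, -0.013054); Gamma_xxx = 0.018961, Gamma_xxy = 0.445673, Gamma_xyy = 0.557107, Gamma_yxx = -30.638090, Gamma_yxy = -0.187286, Gamma_yyy = -0.516176; k3 = (-0.127156, -0.013054, -0.001881, 0.496084)
  k4: at (x, y) = (-0.038011, -0.015115), (dx/dtau, dy/dtau) = (-0.127357, 0.024164); Gamma_xxx = 0.089722, Gamma_xxy = 0.445908, Gamma_xyy = 0.558181, Gamma_yxx = -30.463834, Gamma_yxy = -0.287028, Gamma_yyy = -0.601872; k4 = (-0.127357, 0.024164, 0.000963, 0.492704)
  Y <- Y + (h/6)(k1 + 2k2 + 2k3 + k4): x = -0.0380, y = -0.0151, dx/dtau = -0.1274, dy/dtau = 0.0242
step 3:
  k1: at (x, y) = (-0.038033, -0.015102), (dx/dtau, dy/dtau) = (-0.127355, 0.024154); Gamma_xxx = 0.090155, Gamma_xxy = 0.445919, Gamma_xyy = 0.558207, Gamma_yxx = -30.464514, Gamma_yxy = -0.287425, Gamma_yyy = -0.601724; k1 = (-0.127355, 0.024154, 0.000955, 0.492693)
  k2: at (x, y) = (-0.047584, -0.013290), (dx/dtau, dy/dtau) = (-0.127283, 0.061106); Gamma_xxx = 0.208390, Gamma_xxy = 0.448812, Gamma_xyy = 0.563813, Gamma_yxx = -30.475567, Gamma_yxy = -0.416232, Gamma_yyy = -0.625612; k2 = (-0.127283, 0.061106, 0.001500, 0.489595)
  k3: at (x, y) = (-0.047579, -0.010519), (dx/dtau, dy/dtau) = (-0.127242, 0.060873); Gamma_xxx = 0.256190, Gamma_xxy = 0.451054, Gamma_xyy = 0.567673, Gamma_yxx = -30.670038, Gamma_yxy = -0.446035, Gamma_yyy = -0.565696; k3 = (-0.127242, 0.060873, 0.000736, 0.491752)
  k4: at (x, y) = (-0.057119, -0.005971), (dx/dtau, dy/dtau) = (-0.127244, 0.097917); Gamma_xxx = 0.423270, Gamma_xxy = 0.457847, Gamma_xyy = 0.576669, Gamma_yxx = -30.867438, Gamma_yxy = -0.606127, Gamma_yyy = -0.533708; k4 = (-0.127244, 0.097917, -0.000973, 0.489791)
  Y <- Y + (h/6)(k1 + 2k2 + 2k3 + k4): x = -0.0571, y = -0.0060, dx/dtau = -0.1272, dy/dtau = 0.0978
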